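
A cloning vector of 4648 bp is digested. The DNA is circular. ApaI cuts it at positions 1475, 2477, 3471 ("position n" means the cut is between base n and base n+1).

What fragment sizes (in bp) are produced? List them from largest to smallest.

2652, 1002, 994 bp

Circular molecule, 3 cuts → 3 fragments:
  2477 − 1475 = 1002 bp
  3471 − 2477 = 994 bp
  wrap: 4648 − 3471 + 1475 = 2652 bp
Sorted largest to smallest: 2652, 1002, 994 bp.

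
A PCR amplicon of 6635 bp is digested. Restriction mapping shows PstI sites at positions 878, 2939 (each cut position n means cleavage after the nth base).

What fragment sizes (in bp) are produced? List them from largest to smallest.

3696, 2061, 878 bp

Linear molecule, 2 cuts → 3 fragments:
  878 − 0 = 878 bp
  2939 − 878 = 2061 bp
  6635 − 2939 = 3696 bp
Sorted largest to smallest: 3696, 2061, 878 bp.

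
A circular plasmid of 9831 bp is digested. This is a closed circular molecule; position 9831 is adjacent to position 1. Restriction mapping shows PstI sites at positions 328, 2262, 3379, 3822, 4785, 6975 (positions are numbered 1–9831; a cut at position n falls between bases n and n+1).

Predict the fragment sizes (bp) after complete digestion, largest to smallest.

3184, 2190, 1934, 1117, 963, 443 bp

Circular molecule, 6 cuts → 6 fragments:
  2262 − 328 = 1934 bp
  3379 − 2262 = 1117 bp
  3822 − 3379 = 443 bp
  4785 − 3822 = 963 bp
  6975 − 4785 = 2190 bp
  wrap: 9831 − 6975 + 328 = 3184 bp
Sorted largest to smallest: 3184, 2190, 1934, 1117, 963, 443 bp.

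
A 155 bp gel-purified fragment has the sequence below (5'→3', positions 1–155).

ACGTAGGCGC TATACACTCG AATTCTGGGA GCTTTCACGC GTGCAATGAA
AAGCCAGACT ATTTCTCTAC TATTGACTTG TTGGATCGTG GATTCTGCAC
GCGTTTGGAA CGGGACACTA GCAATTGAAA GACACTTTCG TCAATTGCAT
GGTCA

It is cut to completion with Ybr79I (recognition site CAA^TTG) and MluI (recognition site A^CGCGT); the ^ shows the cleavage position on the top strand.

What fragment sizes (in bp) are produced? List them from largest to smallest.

62, 37, 25, 20, 11 bp

Ybr79I sites (CAATTG) start at positions 122, 142.
Ybr79I cuts after base 3 of each site, so after positions 124, 144.
MluI sites (ACGCGT) start at positions 37, 99.
MluI cuts after the first base of each site, so after positions 37, 99.
Combined cut positions: 37, 99, 124, 144.
Linear molecule, 4 cuts → 5 fragments:
  1–37 → 37 bp
  38–99 → 62 bp
  100–124 → 25 bp
  125–144 → 20 bp
  145–155 → 11 bp
Sorted largest to smallest: 62, 37, 25, 20, 11 bp.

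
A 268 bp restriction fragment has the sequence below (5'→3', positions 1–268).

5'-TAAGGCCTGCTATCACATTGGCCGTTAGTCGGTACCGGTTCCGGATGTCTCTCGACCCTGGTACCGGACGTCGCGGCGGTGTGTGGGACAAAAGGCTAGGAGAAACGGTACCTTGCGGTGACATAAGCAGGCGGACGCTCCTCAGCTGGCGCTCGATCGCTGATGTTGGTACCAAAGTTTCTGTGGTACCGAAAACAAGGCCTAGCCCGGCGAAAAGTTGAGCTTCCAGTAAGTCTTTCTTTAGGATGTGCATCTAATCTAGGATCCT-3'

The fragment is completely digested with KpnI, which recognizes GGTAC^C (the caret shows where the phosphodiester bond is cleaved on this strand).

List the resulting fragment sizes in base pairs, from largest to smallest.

79, 61, 47, 35, 29, 17 bp

KpnI sites (GGTACC) start at positions 31, 60, 107, 168, 185.
KpnI cuts after base 5 of each site (before the last base), so after positions 35, 64, 111, 172, 189.
Linear molecule, 5 cuts → 6 fragments:
  1–35 → 35 bp
  36–64 → 29 bp
  65–111 → 47 bp
  112–172 → 61 bp
  173–189 → 17 bp
  190–268 → 79 bp
Sorted largest to smallest: 79, 61, 47, 35, 29, 17 bp.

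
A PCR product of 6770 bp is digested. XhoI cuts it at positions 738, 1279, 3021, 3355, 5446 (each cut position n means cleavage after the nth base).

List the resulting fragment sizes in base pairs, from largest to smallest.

2091, 1742, 1324, 738, 541, 334 bp

Linear molecule, 5 cuts → 6 fragments:
  738 − 0 = 738 bp
  1279 − 738 = 541 bp
  3021 − 1279 = 1742 bp
  3355 − 3021 = 334 bp
  5446 − 3355 = 2091 bp
  6770 − 5446 = 1324 bp
Sorted largest to smallest: 2091, 1742, 1324, 738, 541, 334 bp.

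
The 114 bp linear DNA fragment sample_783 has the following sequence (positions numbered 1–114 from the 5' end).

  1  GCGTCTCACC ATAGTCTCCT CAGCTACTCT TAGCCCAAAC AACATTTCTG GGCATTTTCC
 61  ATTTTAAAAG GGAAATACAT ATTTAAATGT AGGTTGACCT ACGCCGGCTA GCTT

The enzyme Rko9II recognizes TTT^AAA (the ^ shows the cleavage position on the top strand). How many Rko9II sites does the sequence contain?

2

TTTAAA occurs starting at positions 63, 82.
Rko9II cuts at 2 sites.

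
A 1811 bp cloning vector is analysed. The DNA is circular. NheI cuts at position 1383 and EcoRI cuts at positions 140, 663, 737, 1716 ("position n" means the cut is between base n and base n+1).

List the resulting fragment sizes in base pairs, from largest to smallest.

Combined cut positions (sorted): 140, 663, 737, 1383, 1716.
Circular molecule, 5 cuts → 5 fragments:
  663 − 140 = 523 bp
  737 − 663 = 74 bp
  1383 − 737 = 646 bp
  1716 − 1383 = 333 bp
  wrap: 1811 − 1716 + 140 = 235 bp
Sorted largest to smallest: 646, 523, 333, 235, 74 bp.

646, 523, 333, 235, 74 bp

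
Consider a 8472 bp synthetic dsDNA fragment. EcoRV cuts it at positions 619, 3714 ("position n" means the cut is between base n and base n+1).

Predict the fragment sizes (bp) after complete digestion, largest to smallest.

4758, 3095, 619 bp

Linear molecule, 2 cuts → 3 fragments:
  619 − 0 = 619 bp
  3714 − 619 = 3095 bp
  8472 − 3714 = 4758 bp
Sorted largest to smallest: 4758, 3095, 619 bp.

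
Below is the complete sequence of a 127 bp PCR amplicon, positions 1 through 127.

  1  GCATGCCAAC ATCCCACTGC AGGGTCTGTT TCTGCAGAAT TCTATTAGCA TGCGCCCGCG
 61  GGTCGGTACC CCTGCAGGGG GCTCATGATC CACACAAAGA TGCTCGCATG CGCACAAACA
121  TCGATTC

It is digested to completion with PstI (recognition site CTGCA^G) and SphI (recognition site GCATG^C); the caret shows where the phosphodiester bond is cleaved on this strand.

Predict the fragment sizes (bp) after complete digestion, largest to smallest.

34, 24, 17, 16, 16, 15, 5 bp

PstI sites (CTGCAG) start at positions 17, 32, 72.
PstI cuts after base 5 of each site (before the last base), so after positions 21, 36, 76.
SphI sites (GCATGC) start at positions 1, 48, 106.
SphI cuts after base 5 of each site (before the last base), so after positions 5, 52, 110.
Combined cut positions: 5, 21, 36, 52, 76, 110.
Linear molecule, 6 cuts → 7 fragments:
  1–5 → 5 bp
  6–21 → 16 bp
  22–36 → 15 bp
  37–52 → 16 bp
  53–76 → 24 bp
  77–110 → 34 bp
  111–127 → 17 bp
Sorted largest to smallest: 34, 24, 17, 16, 16, 15, 5 bp.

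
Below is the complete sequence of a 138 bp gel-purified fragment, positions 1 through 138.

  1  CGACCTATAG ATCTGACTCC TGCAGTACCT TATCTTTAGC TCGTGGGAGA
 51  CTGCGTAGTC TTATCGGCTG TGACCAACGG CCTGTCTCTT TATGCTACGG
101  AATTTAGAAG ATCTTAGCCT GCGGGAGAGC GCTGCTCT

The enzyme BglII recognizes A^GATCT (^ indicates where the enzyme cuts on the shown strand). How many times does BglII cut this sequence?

AGATCT occurs starting at positions 9, 109.
BglII cuts at 2 sites.

2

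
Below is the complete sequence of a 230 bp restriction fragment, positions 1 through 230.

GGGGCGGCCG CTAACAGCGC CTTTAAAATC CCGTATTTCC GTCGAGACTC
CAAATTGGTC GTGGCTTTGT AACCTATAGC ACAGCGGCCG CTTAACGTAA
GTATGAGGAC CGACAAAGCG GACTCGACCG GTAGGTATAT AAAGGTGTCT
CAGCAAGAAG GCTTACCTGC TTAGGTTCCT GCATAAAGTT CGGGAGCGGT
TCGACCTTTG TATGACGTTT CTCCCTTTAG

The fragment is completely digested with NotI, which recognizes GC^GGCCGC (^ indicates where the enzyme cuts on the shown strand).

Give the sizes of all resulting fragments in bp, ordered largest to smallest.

NotI sites (GCGGCCGC) start at positions 4, 84.
NotI cuts after base 2 of each site, so after positions 5, 85.
Linear molecule, 2 cuts → 3 fragments:
  1–5 → 5 bp
  6–85 → 80 bp
  86–230 → 145 bp
Sorted largest to smallest: 145, 80, 5 bp.

145, 80, 5 bp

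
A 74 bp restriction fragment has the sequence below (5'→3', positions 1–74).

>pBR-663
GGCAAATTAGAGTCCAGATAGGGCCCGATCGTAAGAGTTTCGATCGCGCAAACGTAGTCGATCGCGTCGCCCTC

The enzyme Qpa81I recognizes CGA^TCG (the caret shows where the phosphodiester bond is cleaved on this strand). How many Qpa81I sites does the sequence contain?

3

CGATCG occurs starting at positions 26, 41, 59.
Qpa81I cuts at 3 sites.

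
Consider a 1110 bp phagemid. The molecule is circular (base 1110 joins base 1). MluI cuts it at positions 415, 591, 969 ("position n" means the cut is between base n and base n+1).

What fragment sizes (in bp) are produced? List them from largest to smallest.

556, 378, 176 bp

Circular molecule, 3 cuts → 3 fragments:
  591 − 415 = 176 bp
  969 − 591 = 378 bp
  wrap: 1110 − 969 + 415 = 556 bp
Sorted largest to smallest: 556, 378, 176 bp.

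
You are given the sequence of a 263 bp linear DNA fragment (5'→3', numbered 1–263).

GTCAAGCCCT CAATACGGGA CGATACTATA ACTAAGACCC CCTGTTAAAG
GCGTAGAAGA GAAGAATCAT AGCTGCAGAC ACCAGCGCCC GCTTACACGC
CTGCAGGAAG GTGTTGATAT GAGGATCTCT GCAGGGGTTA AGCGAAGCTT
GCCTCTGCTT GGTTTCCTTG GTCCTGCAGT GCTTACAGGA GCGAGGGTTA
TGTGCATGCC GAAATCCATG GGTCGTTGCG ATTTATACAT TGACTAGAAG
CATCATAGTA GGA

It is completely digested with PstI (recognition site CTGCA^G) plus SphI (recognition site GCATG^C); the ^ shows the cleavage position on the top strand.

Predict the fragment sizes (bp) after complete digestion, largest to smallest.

PstI sites (CTGCAG) start at positions 73, 101, 129, 174.
PstI cuts after base 5 of each site (before the last base), so after positions 77, 105, 133, 178.
The SphI site (GCATGC) starts at position 204.
SphI cuts after base 5 of each site (before the last base), so after position 208.
Combined cut positions: 77, 105, 133, 178, 208.
Linear molecule, 5 cuts → 6 fragments:
  1–77 → 77 bp
  78–105 → 28 bp
  106–133 → 28 bp
  134–178 → 45 bp
  179–208 → 30 bp
  209–263 → 55 bp
Sorted largest to smallest: 77, 55, 45, 30, 28, 28 bp.

77, 55, 45, 30, 28, 28 bp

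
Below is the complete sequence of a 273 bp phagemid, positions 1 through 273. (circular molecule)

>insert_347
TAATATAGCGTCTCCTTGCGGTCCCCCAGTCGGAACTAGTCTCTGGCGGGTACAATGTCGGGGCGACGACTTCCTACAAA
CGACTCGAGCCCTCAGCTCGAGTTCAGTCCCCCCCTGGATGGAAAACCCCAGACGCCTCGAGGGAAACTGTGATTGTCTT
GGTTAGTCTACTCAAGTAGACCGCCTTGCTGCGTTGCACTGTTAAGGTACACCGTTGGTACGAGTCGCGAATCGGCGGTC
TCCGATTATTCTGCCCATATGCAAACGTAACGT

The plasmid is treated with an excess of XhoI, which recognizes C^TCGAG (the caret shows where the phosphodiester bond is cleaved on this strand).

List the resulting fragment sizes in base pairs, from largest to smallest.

220, 40, 13 bp

XhoI sites (CTCGAG) start at positions 84, 97, 137.
XhoI cuts after the first base of each site, so after positions 84, 97, 137.
Circular molecule, 3 cuts → 3 fragments:
  85–97 → 13 bp
  98–137 → 40 bp
  138–273 then 1–84 → 136 + 84 = 220 bp
Sorted largest to smallest: 220, 40, 13 bp.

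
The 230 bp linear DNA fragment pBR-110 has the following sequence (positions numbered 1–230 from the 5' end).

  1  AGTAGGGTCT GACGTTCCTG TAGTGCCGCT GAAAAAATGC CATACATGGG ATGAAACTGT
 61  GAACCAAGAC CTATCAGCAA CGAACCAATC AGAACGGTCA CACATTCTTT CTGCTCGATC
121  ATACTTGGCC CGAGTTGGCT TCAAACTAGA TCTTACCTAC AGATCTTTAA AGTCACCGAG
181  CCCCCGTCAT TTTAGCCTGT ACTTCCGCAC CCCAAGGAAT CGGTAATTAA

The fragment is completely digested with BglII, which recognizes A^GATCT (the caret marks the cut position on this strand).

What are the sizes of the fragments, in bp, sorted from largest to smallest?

148, 69, 13 bp

BglII sites (AGATCT) start at positions 148, 161.
BglII cuts after the first base of each site, so after positions 148, 161.
Linear molecule, 2 cuts → 3 fragments:
  1–148 → 148 bp
  149–161 → 13 bp
  162–230 → 69 bp
Sorted largest to smallest: 148, 69, 13 bp.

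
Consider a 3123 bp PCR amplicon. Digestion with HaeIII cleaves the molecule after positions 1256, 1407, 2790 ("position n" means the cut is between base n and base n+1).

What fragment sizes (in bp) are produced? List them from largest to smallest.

1383, 1256, 333, 151 bp

Linear molecule, 3 cuts → 4 fragments:
  1256 − 0 = 1256 bp
  1407 − 1256 = 151 bp
  2790 − 1407 = 1383 bp
  3123 − 2790 = 333 bp
Sorted largest to smallest: 1383, 1256, 333, 151 bp.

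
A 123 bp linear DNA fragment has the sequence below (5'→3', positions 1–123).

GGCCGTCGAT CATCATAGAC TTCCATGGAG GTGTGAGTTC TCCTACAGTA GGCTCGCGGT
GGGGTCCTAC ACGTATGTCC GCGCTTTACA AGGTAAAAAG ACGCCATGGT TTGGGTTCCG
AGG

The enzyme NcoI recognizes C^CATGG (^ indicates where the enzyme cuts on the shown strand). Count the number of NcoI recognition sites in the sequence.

2

CCATGG occurs starting at positions 23, 104.
NcoI cuts at 2 sites.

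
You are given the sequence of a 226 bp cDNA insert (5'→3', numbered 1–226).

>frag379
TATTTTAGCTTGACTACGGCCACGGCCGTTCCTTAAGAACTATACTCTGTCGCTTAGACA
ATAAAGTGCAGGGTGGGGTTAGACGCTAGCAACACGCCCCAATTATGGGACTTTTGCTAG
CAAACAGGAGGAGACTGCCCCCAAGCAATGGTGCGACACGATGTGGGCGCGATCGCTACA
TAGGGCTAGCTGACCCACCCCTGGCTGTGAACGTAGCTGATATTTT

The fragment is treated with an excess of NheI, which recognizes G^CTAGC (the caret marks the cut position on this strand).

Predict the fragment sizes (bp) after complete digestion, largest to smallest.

85, 69, 41, 31 bp

NheI sites (GCTAGC) start at positions 85, 116, 185.
NheI cuts after the first base of each site, so after positions 85, 116, 185.
Linear molecule, 3 cuts → 4 fragments:
  1–85 → 85 bp
  86–116 → 31 bp
  117–185 → 69 bp
  186–226 → 41 bp
Sorted largest to smallest: 85, 69, 41, 31 bp.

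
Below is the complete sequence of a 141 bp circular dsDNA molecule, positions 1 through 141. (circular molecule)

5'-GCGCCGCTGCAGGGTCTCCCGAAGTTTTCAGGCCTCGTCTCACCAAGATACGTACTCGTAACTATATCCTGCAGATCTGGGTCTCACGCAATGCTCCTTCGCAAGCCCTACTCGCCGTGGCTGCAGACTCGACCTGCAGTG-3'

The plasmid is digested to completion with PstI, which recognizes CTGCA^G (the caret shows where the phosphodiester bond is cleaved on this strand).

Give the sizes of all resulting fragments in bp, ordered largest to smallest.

PstI sites (CTGCAG) start at positions 7, 69, 121, 134.
PstI cuts after base 5 of each site (before the last base), so after positions 11, 73, 125, 138.
Circular molecule, 4 cuts → 4 fragments:
  12–73 → 62 bp
  74–125 → 52 bp
  126–138 → 13 bp
  139–141 then 1–11 → 3 + 11 = 14 bp
Sorted largest to smallest: 62, 52, 14, 13 bp.

62, 52, 14, 13 bp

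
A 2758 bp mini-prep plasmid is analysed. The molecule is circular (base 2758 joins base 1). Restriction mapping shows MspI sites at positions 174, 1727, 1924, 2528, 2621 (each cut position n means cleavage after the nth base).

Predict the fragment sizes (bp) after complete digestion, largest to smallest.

1553, 604, 311, 197, 93 bp

Circular molecule, 5 cuts → 5 fragments:
  1727 − 174 = 1553 bp
  1924 − 1727 = 197 bp
  2528 − 1924 = 604 bp
  2621 − 2528 = 93 bp
  wrap: 2758 − 2621 + 174 = 311 bp
Sorted largest to smallest: 1553, 604, 311, 197, 93 bp.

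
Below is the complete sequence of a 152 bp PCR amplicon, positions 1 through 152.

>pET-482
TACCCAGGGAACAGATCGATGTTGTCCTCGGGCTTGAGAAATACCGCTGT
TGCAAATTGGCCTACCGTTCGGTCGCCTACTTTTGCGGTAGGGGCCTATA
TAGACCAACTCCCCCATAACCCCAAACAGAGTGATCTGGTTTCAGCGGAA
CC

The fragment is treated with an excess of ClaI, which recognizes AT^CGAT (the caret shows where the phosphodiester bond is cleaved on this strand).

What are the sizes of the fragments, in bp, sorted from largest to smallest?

136, 16 bp

The ClaI site (ATCGAT) starts at position 15.
ClaI cuts after base 2 of each site, so after position 16.
Linear molecule, 1 cut → 2 fragments:
  1–16 → 16 bp
  17–152 → 136 bp
Sorted largest to smallest: 136, 16 bp.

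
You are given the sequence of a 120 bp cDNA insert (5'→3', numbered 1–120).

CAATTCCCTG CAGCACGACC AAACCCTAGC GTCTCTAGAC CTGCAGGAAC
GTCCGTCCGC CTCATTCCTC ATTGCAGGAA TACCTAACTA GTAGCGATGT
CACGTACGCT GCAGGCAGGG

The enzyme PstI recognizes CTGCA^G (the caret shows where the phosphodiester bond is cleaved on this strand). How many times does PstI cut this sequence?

CTGCAG occurs starting at positions 8, 41, 109.
PstI cuts at 3 sites.

3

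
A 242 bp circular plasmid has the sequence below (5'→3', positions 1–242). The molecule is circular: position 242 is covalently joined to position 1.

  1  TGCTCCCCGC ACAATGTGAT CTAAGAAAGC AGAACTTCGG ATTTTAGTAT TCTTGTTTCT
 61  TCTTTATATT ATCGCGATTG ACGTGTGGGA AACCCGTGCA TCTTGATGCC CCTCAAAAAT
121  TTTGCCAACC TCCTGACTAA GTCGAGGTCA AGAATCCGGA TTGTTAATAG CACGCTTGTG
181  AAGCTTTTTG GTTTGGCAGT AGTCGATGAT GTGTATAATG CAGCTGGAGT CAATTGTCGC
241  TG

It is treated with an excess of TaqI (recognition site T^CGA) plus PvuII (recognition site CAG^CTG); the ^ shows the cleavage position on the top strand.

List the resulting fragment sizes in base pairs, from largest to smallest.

161, 61, 20 bp

TaqI sites (TCGA) start at positions 142, 203.
TaqI cuts after the first base of each site, so after positions 142, 203.
The PvuII site (CAGCTG) starts at position 221.
PvuII cuts after base 3 of each site, so after position 223.
Combined cut positions: 142, 203, 223.
Circular molecule, 3 cuts → 3 fragments:
  143–203 → 61 bp
  204–223 → 20 bp
  224–242 then 1–142 → 19 + 142 = 161 bp
Sorted largest to smallest: 161, 61, 20 bp.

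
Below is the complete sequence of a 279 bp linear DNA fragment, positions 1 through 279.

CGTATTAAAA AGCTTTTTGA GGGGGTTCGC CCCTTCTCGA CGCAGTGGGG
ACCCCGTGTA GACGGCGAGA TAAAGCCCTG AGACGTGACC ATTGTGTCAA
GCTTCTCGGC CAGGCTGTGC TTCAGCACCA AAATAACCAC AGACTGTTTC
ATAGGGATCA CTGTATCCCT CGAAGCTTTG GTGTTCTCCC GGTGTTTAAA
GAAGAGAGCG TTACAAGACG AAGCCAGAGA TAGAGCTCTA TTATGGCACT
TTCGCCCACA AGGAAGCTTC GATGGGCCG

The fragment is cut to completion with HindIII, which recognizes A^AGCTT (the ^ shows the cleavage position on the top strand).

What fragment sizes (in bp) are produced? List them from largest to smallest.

91, 89, 74, 15, 10 bp

HindIII sites (AAGCTT) start at positions 10, 99, 173, 264.
HindIII cuts after the first base of each site, so after positions 10, 99, 173, 264.
Linear molecule, 4 cuts → 5 fragments:
  1–10 → 10 bp
  11–99 → 89 bp
  100–173 → 74 bp
  174–264 → 91 bp
  265–279 → 15 bp
Sorted largest to smallest: 91, 89, 74, 15, 10 bp.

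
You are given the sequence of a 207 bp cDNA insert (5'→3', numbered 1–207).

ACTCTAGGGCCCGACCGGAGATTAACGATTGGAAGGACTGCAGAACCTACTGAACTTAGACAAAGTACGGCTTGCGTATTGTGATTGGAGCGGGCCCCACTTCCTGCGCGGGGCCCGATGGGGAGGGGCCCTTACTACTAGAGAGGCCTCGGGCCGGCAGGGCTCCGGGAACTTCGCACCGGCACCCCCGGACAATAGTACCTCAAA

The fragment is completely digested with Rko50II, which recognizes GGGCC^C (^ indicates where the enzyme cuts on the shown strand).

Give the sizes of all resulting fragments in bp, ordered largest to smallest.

Rko50II sites (GGGCCC) start at positions 7, 92, 111, 126.
Rko50II cuts after base 5 of each site (before the last base), so after positions 11, 96, 115, 130.
Linear molecule, 4 cuts → 5 fragments:
  1–11 → 11 bp
  12–96 → 85 bp
  97–115 → 19 bp
  116–130 → 15 bp
  131–207 → 77 bp
Sorted largest to smallest: 85, 77, 19, 15, 11 bp.

85, 77, 19, 15, 11 bp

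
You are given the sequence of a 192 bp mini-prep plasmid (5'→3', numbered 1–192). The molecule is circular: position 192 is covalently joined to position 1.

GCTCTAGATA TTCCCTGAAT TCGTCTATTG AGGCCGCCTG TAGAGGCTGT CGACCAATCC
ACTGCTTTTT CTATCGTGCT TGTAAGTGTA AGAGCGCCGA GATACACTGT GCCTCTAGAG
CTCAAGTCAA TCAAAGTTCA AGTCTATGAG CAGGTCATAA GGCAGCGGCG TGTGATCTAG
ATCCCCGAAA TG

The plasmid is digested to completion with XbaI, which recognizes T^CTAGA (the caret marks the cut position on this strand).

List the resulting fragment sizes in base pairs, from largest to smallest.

XbaI sites (TCTAGA) start at positions 3, 114, 176.
XbaI cuts after the first base of each site, so after positions 3, 114, 176.
Circular molecule, 3 cuts → 3 fragments:
  4–114 → 111 bp
  115–176 → 62 bp
  177–192 then 1–3 → 16 + 3 = 19 bp
Sorted largest to smallest: 111, 62, 19 bp.

111, 62, 19 bp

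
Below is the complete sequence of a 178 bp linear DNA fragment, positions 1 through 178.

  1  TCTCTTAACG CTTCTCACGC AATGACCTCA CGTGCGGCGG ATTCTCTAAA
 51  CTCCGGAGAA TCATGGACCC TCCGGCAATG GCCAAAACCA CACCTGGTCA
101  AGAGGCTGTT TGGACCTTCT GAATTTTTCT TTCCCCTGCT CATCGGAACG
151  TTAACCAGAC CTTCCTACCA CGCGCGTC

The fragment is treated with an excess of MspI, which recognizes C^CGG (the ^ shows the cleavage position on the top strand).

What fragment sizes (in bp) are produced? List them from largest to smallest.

106, 53, 19 bp

MspI sites (CCGG) start at positions 53, 72.
MspI cuts after the first base of each site, so after positions 53, 72.
Linear molecule, 2 cuts → 3 fragments:
  1–53 → 53 bp
  54–72 → 19 bp
  73–178 → 106 bp
Sorted largest to smallest: 106, 53, 19 bp.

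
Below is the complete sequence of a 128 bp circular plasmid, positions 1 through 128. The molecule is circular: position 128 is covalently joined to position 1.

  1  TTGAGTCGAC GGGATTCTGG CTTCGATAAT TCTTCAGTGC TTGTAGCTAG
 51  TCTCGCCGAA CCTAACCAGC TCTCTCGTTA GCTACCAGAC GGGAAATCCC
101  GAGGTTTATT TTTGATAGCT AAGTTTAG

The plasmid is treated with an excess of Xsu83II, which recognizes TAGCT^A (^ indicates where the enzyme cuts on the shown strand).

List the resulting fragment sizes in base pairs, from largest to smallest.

Xsu83II sites (TAGCTA) start at positions 44, 79, 116.
Xsu83II cuts after base 5 of each site (before the last base), so after positions 48, 83, 120.
Circular molecule, 3 cuts → 3 fragments:
  49–83 → 35 bp
  84–120 → 37 bp
  121–128 then 1–48 → 8 + 48 = 56 bp
Sorted largest to smallest: 56, 37, 35 bp.

56, 37, 35 bp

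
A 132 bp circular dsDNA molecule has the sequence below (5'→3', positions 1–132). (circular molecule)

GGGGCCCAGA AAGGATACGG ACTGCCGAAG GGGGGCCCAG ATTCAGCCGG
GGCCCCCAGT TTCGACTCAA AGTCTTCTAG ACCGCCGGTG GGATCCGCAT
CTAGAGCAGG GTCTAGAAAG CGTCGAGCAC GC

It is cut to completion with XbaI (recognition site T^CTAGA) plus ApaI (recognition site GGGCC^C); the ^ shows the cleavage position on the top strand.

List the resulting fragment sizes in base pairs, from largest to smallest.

XbaI sites (TCTAGA) start at positions 76, 100, 112.
XbaI cuts after the first base of each site, so after positions 76, 100, 112.
ApaI sites (GGGCCC) start at positions 2, 33, 50.
ApaI cuts after base 5 of each site (before the last base), so after positions 6, 37, 54.
Combined cut positions: 6, 37, 54, 76, 100, 112.
Circular molecule, 6 cuts → 6 fragments:
  7–37 → 31 bp
  38–54 → 17 bp
  55–76 → 22 bp
  77–100 → 24 bp
  101–112 → 12 bp
  113–132 then 1–6 → 20 + 6 = 26 bp
Sorted largest to smallest: 31, 26, 24, 22, 17, 12 bp.

31, 26, 24, 22, 17, 12 bp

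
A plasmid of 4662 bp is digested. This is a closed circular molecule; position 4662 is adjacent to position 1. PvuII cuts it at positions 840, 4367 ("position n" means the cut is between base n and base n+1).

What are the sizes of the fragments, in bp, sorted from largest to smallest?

3527, 1135 bp

Circular molecule, 2 cuts → 2 fragments:
  4367 − 840 = 3527 bp
  wrap: 4662 − 4367 + 840 = 1135 bp
Sorted largest to smallest: 3527, 1135 bp.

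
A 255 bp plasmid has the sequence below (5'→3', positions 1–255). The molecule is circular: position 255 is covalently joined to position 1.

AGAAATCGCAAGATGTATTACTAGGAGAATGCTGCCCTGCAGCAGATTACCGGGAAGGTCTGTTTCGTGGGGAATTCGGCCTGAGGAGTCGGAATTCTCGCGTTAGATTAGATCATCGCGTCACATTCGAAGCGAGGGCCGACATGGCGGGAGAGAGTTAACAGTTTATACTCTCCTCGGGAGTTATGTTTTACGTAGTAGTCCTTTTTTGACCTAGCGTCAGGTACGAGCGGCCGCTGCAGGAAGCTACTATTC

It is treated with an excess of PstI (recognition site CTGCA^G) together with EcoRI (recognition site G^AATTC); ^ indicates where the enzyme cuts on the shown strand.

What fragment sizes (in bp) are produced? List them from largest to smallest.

149, 55, 31, 20 bp

PstI sites (CTGCAG) start at positions 37, 237.
PstI cuts after base 5 of each site (before the last base), so after positions 41, 241.
EcoRI sites (GAATTC) start at positions 72, 92.
EcoRI cuts after the first base of each site, so after positions 72, 92.
Combined cut positions: 41, 72, 92, 241.
Circular molecule, 4 cuts → 4 fragments:
  42–72 → 31 bp
  73–92 → 20 bp
  93–241 → 149 bp
  242–255 then 1–41 → 14 + 41 = 55 bp
Sorted largest to smallest: 149, 55, 31, 20 bp.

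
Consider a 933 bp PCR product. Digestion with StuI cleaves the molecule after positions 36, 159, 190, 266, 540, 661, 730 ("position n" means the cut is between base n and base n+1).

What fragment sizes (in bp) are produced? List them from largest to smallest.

Linear molecule, 7 cuts → 8 fragments:
  36 − 0 = 36 bp
  159 − 36 = 123 bp
  190 − 159 = 31 bp
  266 − 190 = 76 bp
  540 − 266 = 274 bp
  661 − 540 = 121 bp
  730 − 661 = 69 bp
  933 − 730 = 203 bp
Sorted largest to smallest: 274, 203, 123, 121, 76, 69, 36, 31 bp.

274, 203, 123, 121, 76, 69, 36, 31 bp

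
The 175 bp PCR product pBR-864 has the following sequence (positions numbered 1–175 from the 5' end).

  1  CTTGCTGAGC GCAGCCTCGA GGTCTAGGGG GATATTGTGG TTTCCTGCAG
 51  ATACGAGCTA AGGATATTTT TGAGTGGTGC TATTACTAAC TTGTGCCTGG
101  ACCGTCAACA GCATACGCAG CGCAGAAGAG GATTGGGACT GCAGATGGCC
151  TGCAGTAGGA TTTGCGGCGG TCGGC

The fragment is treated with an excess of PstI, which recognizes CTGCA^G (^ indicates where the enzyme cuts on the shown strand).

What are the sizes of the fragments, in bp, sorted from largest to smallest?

PstI sites (CTGCAG) start at positions 45, 139, 150.
PstI cuts after base 5 of each site (before the last base), so after positions 49, 143, 154.
Linear molecule, 3 cuts → 4 fragments:
  1–49 → 49 bp
  50–143 → 94 bp
  144–154 → 11 bp
  155–175 → 21 bp
Sorted largest to smallest: 94, 49, 21, 11 bp.

94, 49, 21, 11 bp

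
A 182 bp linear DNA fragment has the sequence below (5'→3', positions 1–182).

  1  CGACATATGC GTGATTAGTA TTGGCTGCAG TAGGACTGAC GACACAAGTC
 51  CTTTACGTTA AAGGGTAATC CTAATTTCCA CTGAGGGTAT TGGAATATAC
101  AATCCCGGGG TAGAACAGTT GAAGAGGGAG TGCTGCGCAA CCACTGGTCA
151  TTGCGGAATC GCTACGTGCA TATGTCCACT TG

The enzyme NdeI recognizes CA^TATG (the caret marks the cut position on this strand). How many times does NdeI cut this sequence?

2

CATATG occurs starting at positions 4, 169.
NdeI cuts at 2 sites.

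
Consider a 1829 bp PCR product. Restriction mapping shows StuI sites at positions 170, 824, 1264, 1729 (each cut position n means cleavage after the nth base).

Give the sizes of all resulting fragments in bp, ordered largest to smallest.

654, 465, 440, 170, 100 bp

Linear molecule, 4 cuts → 5 fragments:
  170 − 0 = 170 bp
  824 − 170 = 654 bp
  1264 − 824 = 440 bp
  1729 − 1264 = 465 bp
  1829 − 1729 = 100 bp
Sorted largest to smallest: 654, 465, 440, 170, 100 bp.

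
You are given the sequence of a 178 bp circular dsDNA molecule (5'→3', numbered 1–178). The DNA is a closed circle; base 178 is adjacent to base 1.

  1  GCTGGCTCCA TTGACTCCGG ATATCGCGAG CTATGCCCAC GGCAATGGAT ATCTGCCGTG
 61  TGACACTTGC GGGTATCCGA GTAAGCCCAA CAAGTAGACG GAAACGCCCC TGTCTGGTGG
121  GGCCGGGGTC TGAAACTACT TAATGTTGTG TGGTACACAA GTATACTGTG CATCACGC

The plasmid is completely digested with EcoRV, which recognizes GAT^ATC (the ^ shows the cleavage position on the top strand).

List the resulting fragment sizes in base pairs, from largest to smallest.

EcoRV sites (GATATC) start at positions 20, 48.
EcoRV cuts after base 3 of each site, so after positions 22, 50.
Circular molecule, 2 cuts → 2 fragments:
  23–50 → 28 bp
  51–178 then 1–22 → 128 + 22 = 150 bp
Sorted largest to smallest: 150, 28 bp.

150, 28 bp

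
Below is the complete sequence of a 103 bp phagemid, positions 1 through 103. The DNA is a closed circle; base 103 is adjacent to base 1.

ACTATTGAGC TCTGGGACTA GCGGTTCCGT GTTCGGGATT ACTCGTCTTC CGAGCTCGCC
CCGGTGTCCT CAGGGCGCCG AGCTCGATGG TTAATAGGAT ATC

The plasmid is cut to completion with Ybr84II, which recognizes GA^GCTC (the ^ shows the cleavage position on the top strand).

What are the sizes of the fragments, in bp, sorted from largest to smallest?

Ybr84II sites (GAGCTC) start at positions 7, 52, 80.
Ybr84II cuts after base 2 of each site, so after positions 8, 53, 81.
Circular molecule, 3 cuts → 3 fragments:
  9–53 → 45 bp
  54–81 → 28 bp
  82–103 then 1–8 → 22 + 8 = 30 bp
Sorted largest to smallest: 45, 30, 28 bp.

45, 30, 28 bp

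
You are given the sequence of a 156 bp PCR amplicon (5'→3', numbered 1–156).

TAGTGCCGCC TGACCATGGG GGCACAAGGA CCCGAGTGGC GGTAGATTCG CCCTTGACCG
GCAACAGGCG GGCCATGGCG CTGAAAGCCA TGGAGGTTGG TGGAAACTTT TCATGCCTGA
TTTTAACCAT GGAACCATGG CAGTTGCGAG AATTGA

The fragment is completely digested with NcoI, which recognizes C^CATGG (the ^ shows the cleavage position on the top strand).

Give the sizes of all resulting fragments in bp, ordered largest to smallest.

NcoI sites (CCATGG) start at positions 14, 73, 88, 127, 135.
NcoI cuts after the first base of each site, so after positions 14, 73, 88, 127, 135.
Linear molecule, 5 cuts → 6 fragments:
  1–14 → 14 bp
  15–73 → 59 bp
  74–88 → 15 bp
  89–127 → 39 bp
  128–135 → 8 bp
  136–156 → 21 bp
Sorted largest to smallest: 59, 39, 21, 15, 14, 8 bp.

59, 39, 21, 15, 14, 8 bp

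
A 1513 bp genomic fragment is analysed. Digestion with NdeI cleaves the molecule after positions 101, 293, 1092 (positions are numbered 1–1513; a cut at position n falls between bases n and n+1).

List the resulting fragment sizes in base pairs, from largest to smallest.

799, 421, 192, 101 bp

Linear molecule, 3 cuts → 4 fragments:
  101 − 0 = 101 bp
  293 − 101 = 192 bp
  1092 − 293 = 799 bp
  1513 − 1092 = 421 bp
Sorted largest to smallest: 799, 421, 192, 101 bp.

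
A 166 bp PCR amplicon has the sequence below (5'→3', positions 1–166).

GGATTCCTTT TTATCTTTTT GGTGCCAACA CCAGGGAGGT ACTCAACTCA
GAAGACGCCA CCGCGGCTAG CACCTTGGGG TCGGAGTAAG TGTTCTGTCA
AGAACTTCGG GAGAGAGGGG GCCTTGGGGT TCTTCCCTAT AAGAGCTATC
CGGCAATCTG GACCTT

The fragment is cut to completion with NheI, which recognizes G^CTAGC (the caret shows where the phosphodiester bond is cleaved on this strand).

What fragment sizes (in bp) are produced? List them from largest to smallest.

100, 66 bp

The NheI site (GCTAGC) starts at position 66.
NheI cuts after the first base of each site, so after position 66.
Linear molecule, 1 cut → 2 fragments:
  1–66 → 66 bp
  67–166 → 100 bp
Sorted largest to smallest: 100, 66 bp.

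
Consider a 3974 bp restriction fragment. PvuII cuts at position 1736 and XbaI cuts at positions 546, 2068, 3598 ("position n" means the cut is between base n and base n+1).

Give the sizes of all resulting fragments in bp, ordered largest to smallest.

Combined cut positions (sorted): 546, 1736, 2068, 3598.
Linear molecule, 4 cuts → 5 fragments:
  546 − 0 = 546 bp
  1736 − 546 = 1190 bp
  2068 − 1736 = 332 bp
  3598 − 2068 = 1530 bp
  3974 − 3598 = 376 bp
Sorted largest to smallest: 1530, 1190, 546, 376, 332 bp.

1530, 1190, 546, 376, 332 bp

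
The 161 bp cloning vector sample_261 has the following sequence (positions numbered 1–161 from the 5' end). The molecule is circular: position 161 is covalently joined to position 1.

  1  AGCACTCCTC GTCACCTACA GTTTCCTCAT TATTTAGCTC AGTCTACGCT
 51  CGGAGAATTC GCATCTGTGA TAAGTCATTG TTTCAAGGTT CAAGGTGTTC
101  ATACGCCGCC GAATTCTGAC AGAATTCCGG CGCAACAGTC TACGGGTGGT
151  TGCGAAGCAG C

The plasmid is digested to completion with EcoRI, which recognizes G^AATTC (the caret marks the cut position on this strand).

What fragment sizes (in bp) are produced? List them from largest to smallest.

94, 56, 11 bp

EcoRI sites (GAATTC) start at positions 55, 111, 122.
EcoRI cuts after the first base of each site, so after positions 55, 111, 122.
Circular molecule, 3 cuts → 3 fragments:
  56–111 → 56 bp
  112–122 → 11 bp
  123–161 then 1–55 → 39 + 55 = 94 bp
Sorted largest to smallest: 94, 56, 11 bp.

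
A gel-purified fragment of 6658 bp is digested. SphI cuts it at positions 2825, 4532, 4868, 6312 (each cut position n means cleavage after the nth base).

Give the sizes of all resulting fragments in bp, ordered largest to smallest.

Linear molecule, 4 cuts → 5 fragments:
  2825 − 0 = 2825 bp
  4532 − 2825 = 1707 bp
  4868 − 4532 = 336 bp
  6312 − 4868 = 1444 bp
  6658 − 6312 = 346 bp
Sorted largest to smallest: 2825, 1707, 1444, 346, 336 bp.

2825, 1707, 1444, 346, 336 bp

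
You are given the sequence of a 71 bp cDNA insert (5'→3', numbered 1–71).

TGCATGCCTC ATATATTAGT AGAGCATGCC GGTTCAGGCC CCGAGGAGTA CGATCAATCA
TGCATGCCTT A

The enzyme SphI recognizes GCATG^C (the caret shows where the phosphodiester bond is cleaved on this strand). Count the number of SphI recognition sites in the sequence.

GCATGC occurs starting at positions 2, 24, 62.
SphI cuts at 3 sites.

3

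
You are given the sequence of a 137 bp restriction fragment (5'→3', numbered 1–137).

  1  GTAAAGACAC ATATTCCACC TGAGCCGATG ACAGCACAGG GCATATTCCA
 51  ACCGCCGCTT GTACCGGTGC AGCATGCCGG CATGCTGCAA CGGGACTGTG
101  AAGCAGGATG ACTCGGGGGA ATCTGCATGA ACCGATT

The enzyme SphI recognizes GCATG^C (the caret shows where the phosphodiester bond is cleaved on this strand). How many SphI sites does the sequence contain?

2

GCATGC occurs starting at positions 72, 80.
SphI cuts at 2 sites.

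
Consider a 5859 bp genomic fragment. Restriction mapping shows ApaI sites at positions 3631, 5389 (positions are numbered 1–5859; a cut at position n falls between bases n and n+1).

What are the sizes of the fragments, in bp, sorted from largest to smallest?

Linear molecule, 2 cuts → 3 fragments:
  3631 − 0 = 3631 bp
  5389 − 3631 = 1758 bp
  5859 − 5389 = 470 bp
Sorted largest to smallest: 3631, 1758, 470 bp.

3631, 1758, 470 bp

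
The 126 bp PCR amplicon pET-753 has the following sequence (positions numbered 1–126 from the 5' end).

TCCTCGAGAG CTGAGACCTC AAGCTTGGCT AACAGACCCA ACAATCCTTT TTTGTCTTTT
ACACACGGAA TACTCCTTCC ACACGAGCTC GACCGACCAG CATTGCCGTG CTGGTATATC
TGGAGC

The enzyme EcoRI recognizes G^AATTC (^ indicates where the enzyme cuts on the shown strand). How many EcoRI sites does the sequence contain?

No occurrence of GAATTC is present in the sequence.
EcoRI does not cut: 0 sites.

0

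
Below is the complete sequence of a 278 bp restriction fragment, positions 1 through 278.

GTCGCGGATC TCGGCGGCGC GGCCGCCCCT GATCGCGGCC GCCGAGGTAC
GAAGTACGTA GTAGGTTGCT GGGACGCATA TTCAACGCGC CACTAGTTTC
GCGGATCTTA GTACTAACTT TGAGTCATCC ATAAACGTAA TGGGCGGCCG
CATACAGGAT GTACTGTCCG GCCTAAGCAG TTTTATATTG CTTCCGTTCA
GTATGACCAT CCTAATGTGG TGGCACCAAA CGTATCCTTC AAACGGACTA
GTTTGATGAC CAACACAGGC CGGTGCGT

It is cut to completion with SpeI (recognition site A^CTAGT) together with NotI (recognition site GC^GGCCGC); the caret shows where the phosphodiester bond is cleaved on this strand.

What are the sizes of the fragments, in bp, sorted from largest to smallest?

102, 56, 53, 31, 20, 16 bp

SpeI sites (ACTAGT) start at positions 92, 247.
SpeI cuts after the first base of each site, so after positions 92, 247.
NotI sites (GCGGCCGC) start at positions 19, 35, 144.
NotI cuts after base 2 of each site, so after positions 20, 36, 145.
Combined cut positions: 20, 36, 92, 145, 247.
Linear molecule, 5 cuts → 6 fragments:
  1–20 → 20 bp
  21–36 → 16 bp
  37–92 → 56 bp
  93–145 → 53 bp
  146–247 → 102 bp
  248–278 → 31 bp
Sorted largest to smallest: 102, 56, 53, 31, 20, 16 bp.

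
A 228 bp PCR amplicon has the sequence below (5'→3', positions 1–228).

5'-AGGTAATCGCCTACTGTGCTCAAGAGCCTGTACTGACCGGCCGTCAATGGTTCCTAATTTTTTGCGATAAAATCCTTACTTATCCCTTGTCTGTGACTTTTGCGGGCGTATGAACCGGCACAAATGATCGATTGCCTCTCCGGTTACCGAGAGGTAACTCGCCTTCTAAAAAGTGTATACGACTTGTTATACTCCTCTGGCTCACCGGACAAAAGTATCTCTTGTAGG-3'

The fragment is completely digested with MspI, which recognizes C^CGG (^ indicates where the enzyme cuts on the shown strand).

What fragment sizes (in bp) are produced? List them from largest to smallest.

78, 65, 37, 25, 23 bp

MspI sites (CCGG) start at positions 37, 115, 140, 205.
MspI cuts after the first base of each site, so after positions 37, 115, 140, 205.
Linear molecule, 4 cuts → 5 fragments:
  1–37 → 37 bp
  38–115 → 78 bp
  116–140 → 25 bp
  141–205 → 65 bp
  206–228 → 23 bp
Sorted largest to smallest: 78, 65, 37, 25, 23 bp.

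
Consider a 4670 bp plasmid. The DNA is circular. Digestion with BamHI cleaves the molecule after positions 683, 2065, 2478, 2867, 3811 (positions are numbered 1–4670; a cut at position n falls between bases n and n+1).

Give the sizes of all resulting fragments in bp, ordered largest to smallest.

Circular molecule, 5 cuts → 5 fragments:
  2065 − 683 = 1382 bp
  2478 − 2065 = 413 bp
  2867 − 2478 = 389 bp
  3811 − 2867 = 944 bp
  wrap: 4670 − 3811 + 683 = 1542 bp
Sorted largest to smallest: 1542, 1382, 944, 413, 389 bp.

1542, 1382, 944, 413, 389 bp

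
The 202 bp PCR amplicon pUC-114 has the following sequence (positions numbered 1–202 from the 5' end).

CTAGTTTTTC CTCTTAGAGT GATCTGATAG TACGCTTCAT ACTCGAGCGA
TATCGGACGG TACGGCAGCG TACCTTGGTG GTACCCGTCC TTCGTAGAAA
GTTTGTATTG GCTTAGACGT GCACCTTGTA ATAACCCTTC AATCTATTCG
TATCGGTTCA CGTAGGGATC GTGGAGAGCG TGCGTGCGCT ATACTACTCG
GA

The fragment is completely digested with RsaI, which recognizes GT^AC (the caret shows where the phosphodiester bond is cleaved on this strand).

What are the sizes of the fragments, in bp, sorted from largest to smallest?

120, 31, 30, 11, 10 bp

RsaI sites (GTAC) start at positions 30, 60, 70, 81.
RsaI cuts after base 2 of each site, so after positions 31, 61, 71, 82.
Linear molecule, 4 cuts → 5 fragments:
  1–31 → 31 bp
  32–61 → 30 bp
  62–71 → 10 bp
  72–82 → 11 bp
  83–202 → 120 bp
Sorted largest to smallest: 120, 31, 30, 11, 10 bp.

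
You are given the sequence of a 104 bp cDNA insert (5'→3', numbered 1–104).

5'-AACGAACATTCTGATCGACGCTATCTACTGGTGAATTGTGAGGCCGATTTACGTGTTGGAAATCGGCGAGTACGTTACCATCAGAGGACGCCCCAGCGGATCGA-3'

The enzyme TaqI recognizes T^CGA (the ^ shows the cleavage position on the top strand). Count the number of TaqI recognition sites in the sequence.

TCGA occurs starting at positions 15, 101.
TaqI cuts at 2 sites.

2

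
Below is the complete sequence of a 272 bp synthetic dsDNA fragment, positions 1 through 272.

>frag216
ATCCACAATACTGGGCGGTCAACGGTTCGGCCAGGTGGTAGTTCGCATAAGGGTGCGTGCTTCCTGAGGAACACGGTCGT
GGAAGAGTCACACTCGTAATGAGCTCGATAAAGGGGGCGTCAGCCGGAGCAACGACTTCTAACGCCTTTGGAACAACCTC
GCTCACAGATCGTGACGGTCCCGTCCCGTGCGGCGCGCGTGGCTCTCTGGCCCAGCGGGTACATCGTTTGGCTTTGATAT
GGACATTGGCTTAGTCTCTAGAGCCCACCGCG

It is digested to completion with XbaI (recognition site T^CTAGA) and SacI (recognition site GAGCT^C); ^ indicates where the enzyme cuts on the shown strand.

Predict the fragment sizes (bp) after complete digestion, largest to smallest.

The XbaI site (TCTAGA) starts at position 257.
XbaI cuts after the first base of each site, so after position 257.
The SacI site (GAGCTC) starts at position 101.
SacI cuts after base 5 of each site (before the last base), so after position 105.
Combined cut positions: 105, 257.
Linear molecule, 2 cuts → 3 fragments:
  1–105 → 105 bp
  106–257 → 152 bp
  258–272 → 15 bp
Sorted largest to smallest: 152, 105, 15 bp.

152, 105, 15 bp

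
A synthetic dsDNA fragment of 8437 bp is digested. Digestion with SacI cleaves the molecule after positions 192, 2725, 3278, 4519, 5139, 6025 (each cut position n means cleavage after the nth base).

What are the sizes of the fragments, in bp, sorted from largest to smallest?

Linear molecule, 6 cuts → 7 fragments:
  192 − 0 = 192 bp
  2725 − 192 = 2533 bp
  3278 − 2725 = 553 bp
  4519 − 3278 = 1241 bp
  5139 − 4519 = 620 bp
  6025 − 5139 = 886 bp
  8437 − 6025 = 2412 bp
Sorted largest to smallest: 2533, 2412, 1241, 886, 620, 553, 192 bp.

2533, 2412, 1241, 886, 620, 553, 192 bp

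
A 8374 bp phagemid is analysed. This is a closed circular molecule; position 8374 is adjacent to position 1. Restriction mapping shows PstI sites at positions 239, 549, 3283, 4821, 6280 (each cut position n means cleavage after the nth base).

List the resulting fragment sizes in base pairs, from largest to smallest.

2734, 2333, 1538, 1459, 310 bp

Circular molecule, 5 cuts → 5 fragments:
  549 − 239 = 310 bp
  3283 − 549 = 2734 bp
  4821 − 3283 = 1538 bp
  6280 − 4821 = 1459 bp
  wrap: 8374 − 6280 + 239 = 2333 bp
Sorted largest to smallest: 2734, 2333, 1538, 1459, 310 bp.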